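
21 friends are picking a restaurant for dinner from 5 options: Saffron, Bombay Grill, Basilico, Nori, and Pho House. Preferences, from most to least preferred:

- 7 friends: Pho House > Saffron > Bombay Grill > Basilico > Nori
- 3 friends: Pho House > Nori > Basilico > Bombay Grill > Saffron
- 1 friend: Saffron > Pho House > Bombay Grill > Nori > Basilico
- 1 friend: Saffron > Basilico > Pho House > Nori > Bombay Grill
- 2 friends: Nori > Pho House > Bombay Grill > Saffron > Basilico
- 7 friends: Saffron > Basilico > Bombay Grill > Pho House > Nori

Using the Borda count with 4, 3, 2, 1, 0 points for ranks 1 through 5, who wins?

Saffron: 7·3 + 3·0 + 1·4 + 1·4 + 2·1 + 7·4 = 59
Bombay Grill: 7·2 + 3·1 + 1·2 + 1·0 + 2·2 + 7·2 = 37
Basilico: 7·1 + 3·2 + 1·0 + 1·3 + 2·0 + 7·3 = 37
Nori: 7·0 + 3·3 + 1·1 + 1·1 + 2·4 + 7·0 = 19
Pho House: 7·4 + 3·4 + 1·3 + 1·2 + 2·3 + 7·1 = 58
Saffron has the highest Borda score (59).

Saffron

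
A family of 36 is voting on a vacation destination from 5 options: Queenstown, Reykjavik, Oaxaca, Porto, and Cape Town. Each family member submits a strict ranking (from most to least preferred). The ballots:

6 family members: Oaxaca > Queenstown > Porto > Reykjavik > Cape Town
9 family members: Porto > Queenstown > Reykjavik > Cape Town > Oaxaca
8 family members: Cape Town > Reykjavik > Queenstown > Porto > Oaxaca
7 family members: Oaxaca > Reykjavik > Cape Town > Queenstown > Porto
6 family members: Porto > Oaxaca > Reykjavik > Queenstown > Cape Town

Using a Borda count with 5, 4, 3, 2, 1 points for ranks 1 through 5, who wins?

Reykjavik

Queenstown: 6·4 + 9·4 + 8·3 + 7·2 + 6·2 = 110
Reykjavik: 6·2 + 9·3 + 8·4 + 7·4 + 6·3 = 117
Oaxaca: 6·5 + 9·1 + 8·1 + 7·5 + 6·4 = 106
Porto: 6·3 + 9·5 + 8·2 + 7·1 + 6·5 = 116
Cape Town: 6·1 + 9·2 + 8·5 + 7·3 + 6·1 = 91
Reykjavik has the highest Borda score (117).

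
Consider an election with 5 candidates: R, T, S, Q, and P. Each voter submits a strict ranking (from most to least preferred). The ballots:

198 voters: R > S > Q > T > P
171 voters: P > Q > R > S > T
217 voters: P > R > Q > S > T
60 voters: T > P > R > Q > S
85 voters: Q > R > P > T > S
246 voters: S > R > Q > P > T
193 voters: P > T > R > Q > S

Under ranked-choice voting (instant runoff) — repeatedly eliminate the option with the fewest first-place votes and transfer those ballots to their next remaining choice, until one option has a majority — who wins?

Round 1: R 198, T 60, S 246, Q 85, P 581. Eliminate T.
Round 2: R 198, S 246, Q 85, P 641. P has a majority.

P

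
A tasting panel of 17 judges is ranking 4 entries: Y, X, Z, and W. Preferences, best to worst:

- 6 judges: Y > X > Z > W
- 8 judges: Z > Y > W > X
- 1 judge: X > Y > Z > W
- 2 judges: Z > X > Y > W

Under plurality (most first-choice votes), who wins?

First-place votes: Y 6, X 1, Z 10, W 0.
Z has the most first-place votes.

Z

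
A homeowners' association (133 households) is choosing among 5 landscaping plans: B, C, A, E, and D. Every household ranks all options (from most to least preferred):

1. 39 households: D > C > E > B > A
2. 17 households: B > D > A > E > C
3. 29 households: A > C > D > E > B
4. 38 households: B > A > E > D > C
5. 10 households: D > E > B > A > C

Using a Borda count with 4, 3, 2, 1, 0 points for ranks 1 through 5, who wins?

B: 39·1 + 17·4 + 29·0 + 38·4 + 10·2 = 279
C: 39·3 + 17·0 + 29·3 + 38·0 + 10·0 = 204
A: 39·0 + 17·2 + 29·4 + 38·3 + 10·1 = 274
E: 39·2 + 17·1 + 29·1 + 38·2 + 10·3 = 230
D: 39·4 + 17·3 + 29·2 + 38·1 + 10·4 = 343
D has the highest Borda score (343).

D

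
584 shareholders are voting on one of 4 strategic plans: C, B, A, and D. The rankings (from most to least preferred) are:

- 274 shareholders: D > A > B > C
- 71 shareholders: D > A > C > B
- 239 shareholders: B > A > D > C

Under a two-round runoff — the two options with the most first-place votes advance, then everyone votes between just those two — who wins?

D

Round 1 first-place votes: C 0, B 239, A 0, D 345.
D and B advance.
Runoff: D is preferred to B by 345 voters; B by 239.
D wins the runoff.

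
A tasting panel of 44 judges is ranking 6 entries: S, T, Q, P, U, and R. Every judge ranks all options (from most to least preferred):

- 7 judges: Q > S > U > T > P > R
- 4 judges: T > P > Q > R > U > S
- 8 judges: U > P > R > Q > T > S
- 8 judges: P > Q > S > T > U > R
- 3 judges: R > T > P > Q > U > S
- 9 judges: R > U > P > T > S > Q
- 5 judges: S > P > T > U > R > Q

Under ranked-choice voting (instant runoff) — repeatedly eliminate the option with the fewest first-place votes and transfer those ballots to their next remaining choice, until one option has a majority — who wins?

Round 1: S 5, T 4, Q 7, P 8, U 8, R 12. Eliminate T.
Round 2: S 5, Q 7, P 12, U 8, R 12. Eliminate S.
Round 3: Q 7, P 17, U 8, R 12. Eliminate Q.
Round 4: P 17, U 15, R 12. Eliminate R.
Round 5: P 20, U 24. U has a majority.

U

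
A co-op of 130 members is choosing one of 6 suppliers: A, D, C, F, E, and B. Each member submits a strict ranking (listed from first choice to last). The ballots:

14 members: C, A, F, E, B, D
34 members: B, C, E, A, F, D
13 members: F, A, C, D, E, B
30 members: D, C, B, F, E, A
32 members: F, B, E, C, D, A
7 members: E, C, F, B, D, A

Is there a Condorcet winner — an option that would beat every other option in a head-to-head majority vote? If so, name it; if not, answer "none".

Checking pairwise contests:
D beats A 69–61.
C beats D 100–30.
B beats C 66–64.
C beats F 85–45.
C beats E 91–39.
F beats B 66–64.
Every option loses at least one head-to-head, so there is no Condorcet winner.

none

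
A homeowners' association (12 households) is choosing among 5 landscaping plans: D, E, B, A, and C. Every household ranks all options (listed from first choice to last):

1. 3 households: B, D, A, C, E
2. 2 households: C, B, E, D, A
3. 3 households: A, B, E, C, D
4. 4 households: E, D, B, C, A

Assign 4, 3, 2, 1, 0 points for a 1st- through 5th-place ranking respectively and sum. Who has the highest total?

D: 3·3 + 2·1 + 3·0 + 4·3 = 23
E: 3·0 + 2·2 + 3·2 + 4·4 = 26
B: 3·4 + 2·3 + 3·3 + 4·2 = 35
A: 3·2 + 2·0 + 3·4 + 4·0 = 18
C: 3·1 + 2·4 + 3·1 + 4·1 = 18
B has the highest Borda score (35).

B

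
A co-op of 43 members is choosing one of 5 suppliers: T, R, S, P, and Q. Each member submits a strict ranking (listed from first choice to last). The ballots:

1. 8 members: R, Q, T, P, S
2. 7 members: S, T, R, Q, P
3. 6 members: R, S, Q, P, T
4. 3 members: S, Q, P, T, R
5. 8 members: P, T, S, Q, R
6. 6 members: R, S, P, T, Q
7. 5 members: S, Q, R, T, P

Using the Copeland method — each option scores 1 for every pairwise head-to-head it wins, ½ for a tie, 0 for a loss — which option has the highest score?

T: loses to R, S, P, and Q → score 0.
R: beats T, P, and Q; loses to S → score 3.
S: beats T, R, P, and Q → score 4.
P: beats T; loses to R, S, and Q → score 1.
Q: beats T and P; loses to R and S → score 2.
S has the best pairwise record.

S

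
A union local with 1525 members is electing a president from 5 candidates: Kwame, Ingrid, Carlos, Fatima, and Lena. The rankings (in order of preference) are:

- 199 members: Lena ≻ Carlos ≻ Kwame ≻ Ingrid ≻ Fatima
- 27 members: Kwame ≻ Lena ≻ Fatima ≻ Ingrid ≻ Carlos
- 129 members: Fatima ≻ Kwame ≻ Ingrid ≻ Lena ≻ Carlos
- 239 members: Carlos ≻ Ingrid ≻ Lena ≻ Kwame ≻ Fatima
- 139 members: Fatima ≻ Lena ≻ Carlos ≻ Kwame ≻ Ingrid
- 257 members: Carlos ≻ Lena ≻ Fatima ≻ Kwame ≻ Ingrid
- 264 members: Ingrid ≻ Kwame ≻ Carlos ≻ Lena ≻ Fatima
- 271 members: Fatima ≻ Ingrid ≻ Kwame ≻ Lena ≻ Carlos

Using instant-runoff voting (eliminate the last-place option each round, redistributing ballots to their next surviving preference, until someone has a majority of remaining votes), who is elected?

Carlos

Round 1: Kwame 27, Ingrid 264, Carlos 496, Fatima 539, Lena 199. Eliminate Kwame.
Round 2: Ingrid 264, Carlos 496, Fatima 539, Lena 226. Eliminate Lena.
Round 3: Ingrid 264, Carlos 695, Fatima 566. Eliminate Ingrid.
Round 4: Carlos 959, Fatima 566. Carlos has a majority.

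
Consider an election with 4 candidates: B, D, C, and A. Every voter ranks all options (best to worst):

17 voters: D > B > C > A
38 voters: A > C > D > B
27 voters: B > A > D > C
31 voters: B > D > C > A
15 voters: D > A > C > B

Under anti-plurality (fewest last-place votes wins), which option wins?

Last-place votes: B 53, D 0, C 27, A 48.
D is ranked last by the fewest voters, so D wins.

D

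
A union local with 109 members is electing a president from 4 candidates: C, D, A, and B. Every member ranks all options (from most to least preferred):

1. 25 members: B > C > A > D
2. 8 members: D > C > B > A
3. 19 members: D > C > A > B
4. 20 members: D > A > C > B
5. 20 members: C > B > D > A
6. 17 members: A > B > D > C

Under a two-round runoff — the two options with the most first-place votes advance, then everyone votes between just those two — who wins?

B

Round 1 first-place votes: C 20, D 47, A 17, B 25.
D and B advance.
Runoff: D is preferred to B by 47 voters; B by 62.
B wins the runoff.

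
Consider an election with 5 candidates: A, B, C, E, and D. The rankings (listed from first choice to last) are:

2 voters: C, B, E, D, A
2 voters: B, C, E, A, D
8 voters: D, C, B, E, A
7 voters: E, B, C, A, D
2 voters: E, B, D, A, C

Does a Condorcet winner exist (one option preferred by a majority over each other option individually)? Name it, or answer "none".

B vs A: 21–0 for B.
B vs C: 11–10 for B.
B vs E: 12–9 for B.
B vs D: 13–8 for B.
B beats every other option head-to-head.

B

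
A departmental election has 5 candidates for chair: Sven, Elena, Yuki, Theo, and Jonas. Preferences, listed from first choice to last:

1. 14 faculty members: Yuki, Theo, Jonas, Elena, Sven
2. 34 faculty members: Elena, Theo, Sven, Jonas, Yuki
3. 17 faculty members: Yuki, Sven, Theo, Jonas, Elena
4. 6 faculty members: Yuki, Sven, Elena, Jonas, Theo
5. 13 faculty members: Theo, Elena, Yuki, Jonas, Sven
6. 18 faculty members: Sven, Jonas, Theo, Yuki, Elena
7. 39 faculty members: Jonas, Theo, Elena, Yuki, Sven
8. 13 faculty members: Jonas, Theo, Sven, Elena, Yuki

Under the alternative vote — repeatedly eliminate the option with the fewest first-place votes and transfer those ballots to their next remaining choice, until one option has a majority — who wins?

Jonas

Round 1: Sven 18, Elena 34, Yuki 37, Theo 13, Jonas 52. Eliminate Theo.
Round 2: Sven 18, Elena 47, Yuki 37, Jonas 52. Eliminate Sven.
Round 3: Elena 47, Yuki 37, Jonas 70. Eliminate Yuki.
Round 4: Elena 53, Jonas 101. Jonas has a majority.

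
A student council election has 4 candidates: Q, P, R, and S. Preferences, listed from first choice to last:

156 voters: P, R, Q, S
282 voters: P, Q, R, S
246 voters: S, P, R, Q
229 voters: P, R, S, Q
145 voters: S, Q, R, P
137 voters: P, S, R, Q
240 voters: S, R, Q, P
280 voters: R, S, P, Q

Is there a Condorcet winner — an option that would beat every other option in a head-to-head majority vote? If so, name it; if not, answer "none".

Checking pairwise contests:
P beats Q 1330–385.
S beats P 911–804.
P beats R 1050–665.
R beats S 947–768.
Every option loses at least one head-to-head, so there is no Condorcet winner.

none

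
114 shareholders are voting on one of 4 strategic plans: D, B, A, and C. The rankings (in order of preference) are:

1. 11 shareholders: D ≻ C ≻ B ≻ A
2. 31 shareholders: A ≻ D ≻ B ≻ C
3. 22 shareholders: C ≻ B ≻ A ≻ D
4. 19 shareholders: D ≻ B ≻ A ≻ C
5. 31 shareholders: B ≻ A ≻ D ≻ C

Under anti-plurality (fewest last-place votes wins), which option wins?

B

Last-place votes: D 22, B 0, A 11, C 81.
B is ranked last by the fewest voters, so B wins.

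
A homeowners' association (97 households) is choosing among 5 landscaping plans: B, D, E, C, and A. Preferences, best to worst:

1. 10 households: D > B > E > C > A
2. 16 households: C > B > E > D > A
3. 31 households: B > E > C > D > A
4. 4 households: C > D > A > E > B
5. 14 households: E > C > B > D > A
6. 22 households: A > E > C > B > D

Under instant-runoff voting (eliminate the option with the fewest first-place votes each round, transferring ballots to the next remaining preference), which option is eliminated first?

D

Round 1: B 31, D 10, E 14, C 20, A 22. Eliminate D.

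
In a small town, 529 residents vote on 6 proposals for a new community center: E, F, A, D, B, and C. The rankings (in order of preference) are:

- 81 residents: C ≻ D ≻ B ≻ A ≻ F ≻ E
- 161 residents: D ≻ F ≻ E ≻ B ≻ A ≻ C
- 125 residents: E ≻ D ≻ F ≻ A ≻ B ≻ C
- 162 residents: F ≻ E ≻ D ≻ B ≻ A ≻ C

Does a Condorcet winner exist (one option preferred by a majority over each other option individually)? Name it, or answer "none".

none

Checking pairwise contests:
F beats E 404–125.
D beats F 367–162.
E beats A 448–81.
E beats D 287–242.
E beats B 448–81.
E beats C 448–81.
Every option loses at least one head-to-head, so there is no Condorcet winner.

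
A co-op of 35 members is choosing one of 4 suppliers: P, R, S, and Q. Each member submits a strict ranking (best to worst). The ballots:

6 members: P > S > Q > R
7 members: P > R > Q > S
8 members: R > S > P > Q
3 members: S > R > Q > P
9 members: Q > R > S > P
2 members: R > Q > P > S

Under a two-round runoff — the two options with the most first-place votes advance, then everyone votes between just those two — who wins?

Round 1 first-place votes: P 13, R 10, S 3, Q 9.
P and R advance.
Runoff: P is preferred to R by 13 voters; R by 22.
R wins the runoff.

R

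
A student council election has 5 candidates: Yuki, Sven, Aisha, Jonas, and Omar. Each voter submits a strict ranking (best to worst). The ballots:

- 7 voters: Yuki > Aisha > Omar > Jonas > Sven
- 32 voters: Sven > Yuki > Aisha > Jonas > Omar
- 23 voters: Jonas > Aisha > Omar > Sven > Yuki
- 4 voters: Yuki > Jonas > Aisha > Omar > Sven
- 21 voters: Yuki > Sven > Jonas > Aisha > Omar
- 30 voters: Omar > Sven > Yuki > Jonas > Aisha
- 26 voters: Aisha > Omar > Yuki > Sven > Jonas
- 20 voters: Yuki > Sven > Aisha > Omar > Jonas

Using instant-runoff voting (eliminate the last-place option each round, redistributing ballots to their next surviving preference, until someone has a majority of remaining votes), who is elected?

Round 1: Yuki 52, Sven 32, Aisha 26, Jonas 23, Omar 30. Eliminate Jonas.
Round 2: Yuki 52, Sven 32, Aisha 49, Omar 30. Eliminate Omar.
Round 3: Yuki 52, Sven 62, Aisha 49. Eliminate Aisha.
Round 4: Yuki 78, Sven 85. Sven has a majority.

Sven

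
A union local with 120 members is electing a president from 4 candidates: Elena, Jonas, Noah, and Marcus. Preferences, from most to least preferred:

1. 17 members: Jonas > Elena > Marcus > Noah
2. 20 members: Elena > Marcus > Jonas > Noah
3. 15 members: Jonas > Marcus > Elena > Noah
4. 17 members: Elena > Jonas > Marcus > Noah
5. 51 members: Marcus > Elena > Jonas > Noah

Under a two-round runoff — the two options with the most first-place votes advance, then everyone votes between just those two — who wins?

Round 1 first-place votes: Elena 37, Jonas 32, Noah 0, Marcus 51.
Marcus and Elena advance.
Runoff: Marcus is preferred to Elena by 66 voters; Elena by 54.
Marcus wins the runoff.

Marcus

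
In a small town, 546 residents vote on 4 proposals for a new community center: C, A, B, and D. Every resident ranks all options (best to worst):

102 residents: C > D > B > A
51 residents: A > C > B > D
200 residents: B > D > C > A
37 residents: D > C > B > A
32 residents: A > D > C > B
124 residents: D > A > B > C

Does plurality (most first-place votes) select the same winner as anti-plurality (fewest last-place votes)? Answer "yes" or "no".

Plurality — first-place votes: C 102, A 83, B 200, D 161. Winner: B.
Anti-plurality — last-place votes: C 124, A 339, B 32, D 51. Winner: B.
The two methods agree.

yes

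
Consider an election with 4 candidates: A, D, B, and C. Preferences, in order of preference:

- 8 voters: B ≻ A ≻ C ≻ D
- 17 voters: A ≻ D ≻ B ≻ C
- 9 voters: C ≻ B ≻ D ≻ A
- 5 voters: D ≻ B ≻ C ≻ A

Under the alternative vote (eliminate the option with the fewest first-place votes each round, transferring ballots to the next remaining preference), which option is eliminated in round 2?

C

Round 1: A 17, D 5, B 8, C 9. Eliminate D.
Round 2: A 17, B 13, C 9. Eliminate C.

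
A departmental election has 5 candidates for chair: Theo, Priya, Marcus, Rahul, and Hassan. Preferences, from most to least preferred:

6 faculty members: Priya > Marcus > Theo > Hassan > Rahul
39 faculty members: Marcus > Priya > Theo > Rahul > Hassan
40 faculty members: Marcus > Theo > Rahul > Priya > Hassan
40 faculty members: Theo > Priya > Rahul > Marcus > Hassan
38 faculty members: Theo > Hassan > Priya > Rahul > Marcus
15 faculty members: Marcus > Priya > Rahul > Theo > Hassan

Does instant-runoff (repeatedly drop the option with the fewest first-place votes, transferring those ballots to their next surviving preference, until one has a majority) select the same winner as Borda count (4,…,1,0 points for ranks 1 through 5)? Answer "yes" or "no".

Instant-runoff — R1 Theo 78, Priya 6, Marcus 94, Rahul 0, Hassan 0 (Marcus winner). Winner: Marcus.
Borda — scores: Theo 537, Priya 422, Marcus 434, Rahul 267, Hassan 120. Winner: Theo.
The two methods disagree.

no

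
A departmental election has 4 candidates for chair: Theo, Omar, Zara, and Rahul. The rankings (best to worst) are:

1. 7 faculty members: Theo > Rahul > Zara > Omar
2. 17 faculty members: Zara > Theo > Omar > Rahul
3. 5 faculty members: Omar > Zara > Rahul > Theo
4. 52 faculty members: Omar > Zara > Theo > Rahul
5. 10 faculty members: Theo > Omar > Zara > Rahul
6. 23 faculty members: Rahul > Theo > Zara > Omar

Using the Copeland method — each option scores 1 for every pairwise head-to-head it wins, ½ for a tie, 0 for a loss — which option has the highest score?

Theo: beats Rahul; ties Omar; loses to Zara → score 1.5.
Omar: beats Zara and Rahul; ties Theo → score 2.5.
Zara: beats Theo and Rahul; loses to Omar → score 2.
Rahul: loses to Theo, Omar, and Zara → score 0.
Omar has the best pairwise record.

Omar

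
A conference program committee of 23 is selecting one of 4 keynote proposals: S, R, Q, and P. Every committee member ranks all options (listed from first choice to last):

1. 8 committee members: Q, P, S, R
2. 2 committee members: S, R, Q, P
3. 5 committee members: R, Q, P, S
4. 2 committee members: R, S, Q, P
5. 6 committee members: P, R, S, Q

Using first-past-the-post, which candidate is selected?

Q

First-place votes: S 2, R 7, Q 8, P 6.
Q has the most first-place votes.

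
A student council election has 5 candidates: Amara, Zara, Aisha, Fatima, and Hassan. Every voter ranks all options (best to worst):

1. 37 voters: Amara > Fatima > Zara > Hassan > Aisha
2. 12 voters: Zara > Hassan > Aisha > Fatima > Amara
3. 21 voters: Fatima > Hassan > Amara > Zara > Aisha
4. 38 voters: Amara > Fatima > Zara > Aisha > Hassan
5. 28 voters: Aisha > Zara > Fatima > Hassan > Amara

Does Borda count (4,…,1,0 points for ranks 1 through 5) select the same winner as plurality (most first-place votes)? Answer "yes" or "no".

no

Borda — scores: Amara 342, Zara 303, Aisha 174, Fatima 377, Hassan 164. Winner: Fatima.
Plurality — first-place votes: Amara 75, Zara 12, Aisha 28, Fatima 21, Hassan 0. Winner: Amara.
The two methods disagree.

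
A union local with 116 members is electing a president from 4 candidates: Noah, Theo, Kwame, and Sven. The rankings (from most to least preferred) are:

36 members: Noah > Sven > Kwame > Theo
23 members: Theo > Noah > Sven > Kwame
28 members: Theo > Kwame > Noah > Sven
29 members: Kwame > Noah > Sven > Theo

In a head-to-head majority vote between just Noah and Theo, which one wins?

Noah

Voters preferring Noah to Theo: 65; preferring Theo to Noah: 51.
Noah wins the head-to-head.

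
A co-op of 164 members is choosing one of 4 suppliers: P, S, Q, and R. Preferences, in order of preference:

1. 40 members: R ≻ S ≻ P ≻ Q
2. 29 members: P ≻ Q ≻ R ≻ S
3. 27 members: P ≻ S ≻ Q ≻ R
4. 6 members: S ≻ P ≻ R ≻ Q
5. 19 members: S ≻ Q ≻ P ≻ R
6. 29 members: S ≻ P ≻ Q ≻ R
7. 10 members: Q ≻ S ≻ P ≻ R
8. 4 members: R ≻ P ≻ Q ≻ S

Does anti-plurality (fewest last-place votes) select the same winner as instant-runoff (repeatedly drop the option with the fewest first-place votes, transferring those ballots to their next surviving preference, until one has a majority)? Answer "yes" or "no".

Anti-plurality — last-place votes: P 0, S 33, Q 46, R 85. Winner: P.
Instant-runoff — R1 P 56, S 54, Q 10, R 44 (Q out); R2 P 56, S 64, R 44 (R out); R3 P 60, S 104 (S winner). Winner: S.
The two methods disagree.

no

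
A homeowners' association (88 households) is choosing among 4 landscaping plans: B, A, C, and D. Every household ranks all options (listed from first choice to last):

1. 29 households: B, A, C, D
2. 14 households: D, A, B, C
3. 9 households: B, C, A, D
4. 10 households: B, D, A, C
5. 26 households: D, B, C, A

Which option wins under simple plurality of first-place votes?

First-place votes: B 48, A 0, C 0, D 40.
B has the most first-place votes.

B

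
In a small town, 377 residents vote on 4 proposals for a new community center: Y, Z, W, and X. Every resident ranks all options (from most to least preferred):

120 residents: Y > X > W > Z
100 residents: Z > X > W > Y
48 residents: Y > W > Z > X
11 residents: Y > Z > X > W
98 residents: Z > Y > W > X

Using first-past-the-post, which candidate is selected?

Z

First-place votes: Y 179, Z 198, W 0, X 0.
Z has the most first-place votes.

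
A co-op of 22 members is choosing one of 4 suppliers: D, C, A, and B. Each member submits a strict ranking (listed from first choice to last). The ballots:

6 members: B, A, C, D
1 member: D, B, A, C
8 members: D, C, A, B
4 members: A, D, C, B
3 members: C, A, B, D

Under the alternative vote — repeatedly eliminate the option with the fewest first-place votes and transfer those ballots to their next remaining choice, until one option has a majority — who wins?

A

Round 1: D 9, C 3, A 4, B 6. Eliminate C.
Round 2: D 9, A 7, B 6. Eliminate B.
Round 3: D 9, A 13. A has a majority.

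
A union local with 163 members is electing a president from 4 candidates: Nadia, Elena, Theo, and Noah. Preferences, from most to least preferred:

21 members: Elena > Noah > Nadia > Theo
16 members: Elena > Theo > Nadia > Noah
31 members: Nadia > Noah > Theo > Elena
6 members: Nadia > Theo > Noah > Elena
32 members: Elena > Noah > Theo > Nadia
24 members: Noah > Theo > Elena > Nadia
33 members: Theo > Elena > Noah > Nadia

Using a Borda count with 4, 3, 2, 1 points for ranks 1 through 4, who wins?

Nadia: 21·2 + 16·2 + 31·4 + 6·4 + 32·1 + 24·1 + 33·1 = 311
Elena: 21·4 + 16·4 + 31·1 + 6·1 + 32·4 + 24·2 + 33·3 = 460
Theo: 21·1 + 16·3 + 31·2 + 6·3 + 32·2 + 24·3 + 33·4 = 417
Noah: 21·3 + 16·1 + 31·3 + 6·2 + 32·3 + 24·4 + 33·2 = 442
Elena has the highest Borda score (460).

Elena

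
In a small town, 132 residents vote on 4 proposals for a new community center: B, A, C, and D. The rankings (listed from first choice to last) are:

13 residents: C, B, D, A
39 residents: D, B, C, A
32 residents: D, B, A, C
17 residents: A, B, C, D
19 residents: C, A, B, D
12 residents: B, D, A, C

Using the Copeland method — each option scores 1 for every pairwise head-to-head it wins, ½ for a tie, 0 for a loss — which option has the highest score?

D

B: beats A and C; loses to D → score 2.
A: loses to B, C, and D → score 0.
C: beats A; loses to B and D → score 1.
D: beats B, A, and C → score 3.
D has the best pairwise record.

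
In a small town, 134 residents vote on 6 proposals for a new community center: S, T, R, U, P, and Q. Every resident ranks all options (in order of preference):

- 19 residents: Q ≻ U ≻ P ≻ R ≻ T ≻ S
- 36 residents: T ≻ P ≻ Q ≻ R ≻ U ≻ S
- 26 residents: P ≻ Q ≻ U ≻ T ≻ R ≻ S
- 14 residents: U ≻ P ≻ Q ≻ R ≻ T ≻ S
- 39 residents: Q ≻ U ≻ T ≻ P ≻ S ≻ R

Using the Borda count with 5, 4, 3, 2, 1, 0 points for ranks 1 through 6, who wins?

S: 19·0 + 36·0 + 26·0 + 14·0 + 39·1 = 39
T: 19·1 + 36·5 + 26·2 + 14·1 + 39·3 = 382
R: 19·2 + 36·2 + 26·1 + 14·2 + 39·0 = 164
U: 19·4 + 36·1 + 26·3 + 14·5 + 39·4 = 416
P: 19·3 + 36·4 + 26·5 + 14·4 + 39·2 = 465
Q: 19·5 + 36·3 + 26·4 + 14·3 + 39·5 = 544
Q has the highest Borda score (544).

Q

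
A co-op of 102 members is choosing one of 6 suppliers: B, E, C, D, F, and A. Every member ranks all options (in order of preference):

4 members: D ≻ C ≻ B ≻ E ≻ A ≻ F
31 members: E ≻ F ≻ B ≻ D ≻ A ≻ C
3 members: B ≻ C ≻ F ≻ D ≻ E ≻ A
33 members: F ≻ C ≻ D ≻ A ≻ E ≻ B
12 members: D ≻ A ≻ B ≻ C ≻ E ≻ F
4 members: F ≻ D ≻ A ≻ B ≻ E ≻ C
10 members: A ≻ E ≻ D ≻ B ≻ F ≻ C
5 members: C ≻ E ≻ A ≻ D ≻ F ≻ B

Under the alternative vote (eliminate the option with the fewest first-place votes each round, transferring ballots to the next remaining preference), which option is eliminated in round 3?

Round 1: B 3, E 31, C 5, D 16, F 37, A 10. Eliminate B.
Round 2: E 31, C 8, D 16, F 37, A 10. Eliminate C.
Round 3: E 36, D 16, F 40, A 10. Eliminate A.

A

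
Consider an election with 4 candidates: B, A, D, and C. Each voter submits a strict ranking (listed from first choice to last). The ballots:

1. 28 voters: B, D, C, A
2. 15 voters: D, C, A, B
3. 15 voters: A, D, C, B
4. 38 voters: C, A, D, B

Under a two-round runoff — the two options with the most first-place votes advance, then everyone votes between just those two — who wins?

C

Round 1 first-place votes: B 28, A 15, D 15, C 38.
C and B advance.
Runoff: C is preferred to B by 68 voters; B by 28.
C wins the runoff.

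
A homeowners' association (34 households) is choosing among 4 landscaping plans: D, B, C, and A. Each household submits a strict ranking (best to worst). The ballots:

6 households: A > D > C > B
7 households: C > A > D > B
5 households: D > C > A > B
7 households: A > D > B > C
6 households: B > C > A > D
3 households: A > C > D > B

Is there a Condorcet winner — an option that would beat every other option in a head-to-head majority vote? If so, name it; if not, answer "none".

none

Checking pairwise contests:
A beats D 29–5.
D beats B 28–6.
D beats C 18–16.
C beats A 18–16.
Every option loses at least one head-to-head, so there is no Condorcet winner.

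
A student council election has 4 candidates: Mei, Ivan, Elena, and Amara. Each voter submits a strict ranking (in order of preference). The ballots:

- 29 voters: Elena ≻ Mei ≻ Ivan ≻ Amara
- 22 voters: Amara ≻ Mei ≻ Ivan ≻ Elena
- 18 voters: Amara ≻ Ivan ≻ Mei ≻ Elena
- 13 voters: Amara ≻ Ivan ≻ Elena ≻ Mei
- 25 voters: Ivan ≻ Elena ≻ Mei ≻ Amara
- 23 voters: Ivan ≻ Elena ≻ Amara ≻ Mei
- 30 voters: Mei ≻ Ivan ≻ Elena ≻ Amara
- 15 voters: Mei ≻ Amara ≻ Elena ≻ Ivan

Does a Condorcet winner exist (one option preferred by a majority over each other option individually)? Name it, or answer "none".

Checking pairwise contests:
Elena beats Mei 90–85.
Mei beats Ivan 96–79.
Ivan beats Elena 131–44.
Mei beats Amara 99–76.
Every option loses at least one head-to-head, so there is no Condorcet winner.

none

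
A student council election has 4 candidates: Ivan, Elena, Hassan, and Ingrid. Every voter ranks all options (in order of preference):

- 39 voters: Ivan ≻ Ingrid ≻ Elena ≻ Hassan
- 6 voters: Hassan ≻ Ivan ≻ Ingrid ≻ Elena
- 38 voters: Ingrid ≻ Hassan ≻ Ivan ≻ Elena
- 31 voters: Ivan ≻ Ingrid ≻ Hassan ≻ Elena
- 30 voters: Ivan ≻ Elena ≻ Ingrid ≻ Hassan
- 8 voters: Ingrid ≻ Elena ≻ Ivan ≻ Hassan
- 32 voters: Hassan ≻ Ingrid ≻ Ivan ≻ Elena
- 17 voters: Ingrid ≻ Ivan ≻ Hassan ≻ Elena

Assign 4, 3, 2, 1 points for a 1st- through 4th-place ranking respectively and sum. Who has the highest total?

Ingrid

Ivan: 39·4 + 6·3 + 38·2 + 31·4 + 30·4 + 8·2 + 32·2 + 17·3 = 625
Elena: 39·2 + 6·1 + 38·1 + 31·1 + 30·3 + 8·3 + 32·1 + 17·1 = 316
Hassan: 39·1 + 6·4 + 38·3 + 31·2 + 30·1 + 8·1 + 32·4 + 17·2 = 439
Ingrid: 39·3 + 6·2 + 38·4 + 31·3 + 30·2 + 8·4 + 32·3 + 17·4 = 630
Ingrid has the highest Borda score (630).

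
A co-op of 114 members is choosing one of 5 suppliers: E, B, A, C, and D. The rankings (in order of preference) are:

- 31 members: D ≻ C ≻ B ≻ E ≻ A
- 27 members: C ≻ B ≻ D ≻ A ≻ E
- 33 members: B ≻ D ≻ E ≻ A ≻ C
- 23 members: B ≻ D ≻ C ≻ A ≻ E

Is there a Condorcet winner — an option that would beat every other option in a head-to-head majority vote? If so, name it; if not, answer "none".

Checking pairwise contests:
B beats E 114–0.
C beats B 58–56.
E beats A 64–50.
D beats C 87–27.
B beats D 83–31.
Every option loses at least one head-to-head, so there is no Condorcet winner.

none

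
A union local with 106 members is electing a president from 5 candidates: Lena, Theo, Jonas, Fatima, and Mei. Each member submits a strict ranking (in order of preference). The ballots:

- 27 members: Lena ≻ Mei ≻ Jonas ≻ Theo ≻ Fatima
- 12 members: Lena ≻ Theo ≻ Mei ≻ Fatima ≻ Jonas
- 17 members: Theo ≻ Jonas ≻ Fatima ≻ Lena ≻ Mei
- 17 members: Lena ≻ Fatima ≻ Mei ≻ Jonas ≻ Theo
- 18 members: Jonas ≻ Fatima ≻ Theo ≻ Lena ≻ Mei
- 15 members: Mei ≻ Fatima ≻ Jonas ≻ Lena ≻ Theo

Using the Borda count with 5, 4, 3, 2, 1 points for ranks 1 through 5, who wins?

Lena

Lena: 27·5 + 12·5 + 17·2 + 17·5 + 18·2 + 15·2 = 380
Theo: 27·2 + 12·4 + 17·5 + 17·1 + 18·3 + 15·1 = 273
Jonas: 27·3 + 12·1 + 17·4 + 17·2 + 18·5 + 15·3 = 330
Fatima: 27·1 + 12·2 + 17·3 + 17·4 + 18·4 + 15·4 = 302
Mei: 27·4 + 12·3 + 17·1 + 17·3 + 18·1 + 15·5 = 305
Lena has the highest Borda score (380).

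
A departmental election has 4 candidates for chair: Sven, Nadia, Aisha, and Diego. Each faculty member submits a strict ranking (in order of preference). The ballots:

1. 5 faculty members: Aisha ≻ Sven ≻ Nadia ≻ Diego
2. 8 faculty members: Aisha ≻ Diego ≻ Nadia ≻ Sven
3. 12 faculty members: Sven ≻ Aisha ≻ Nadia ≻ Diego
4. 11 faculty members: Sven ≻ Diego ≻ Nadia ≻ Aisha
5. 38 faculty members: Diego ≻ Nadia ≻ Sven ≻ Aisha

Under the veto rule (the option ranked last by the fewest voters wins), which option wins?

Last-place votes: Sven 8, Nadia 0, Aisha 49, Diego 17.
Nadia is ranked last by the fewest voters, so Nadia wins.

Nadia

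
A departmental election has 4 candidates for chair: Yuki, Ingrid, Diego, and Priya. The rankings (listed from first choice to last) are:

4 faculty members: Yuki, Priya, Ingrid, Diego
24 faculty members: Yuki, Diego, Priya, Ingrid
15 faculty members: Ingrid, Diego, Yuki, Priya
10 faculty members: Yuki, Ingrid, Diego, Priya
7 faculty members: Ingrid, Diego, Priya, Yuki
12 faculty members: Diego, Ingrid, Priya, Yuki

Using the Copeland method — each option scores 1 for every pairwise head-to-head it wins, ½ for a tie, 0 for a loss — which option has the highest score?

Yuki: beats Ingrid, Diego, and Priya → score 3.
Ingrid: beats Priya; ties Diego; loses to Yuki → score 1.5.
Diego: beats Priya; ties Ingrid; loses to Yuki → score 1.5.
Priya: loses to Yuki, Ingrid, and Diego → score 0.
Yuki has the best pairwise record.

Yuki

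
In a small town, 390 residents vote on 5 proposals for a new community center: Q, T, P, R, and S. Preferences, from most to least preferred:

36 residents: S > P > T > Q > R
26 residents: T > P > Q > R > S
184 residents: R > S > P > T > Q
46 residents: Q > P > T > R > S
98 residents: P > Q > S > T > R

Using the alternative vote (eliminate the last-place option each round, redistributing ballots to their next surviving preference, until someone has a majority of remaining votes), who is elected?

Round 1: Q 46, T 26, P 98, R 184, S 36. Eliminate T.
Round 2: Q 46, P 124, R 184, S 36. Eliminate S.
Round 3: Q 46, P 160, R 184. Eliminate Q.
Round 4: P 206, R 184. P has a majority.

P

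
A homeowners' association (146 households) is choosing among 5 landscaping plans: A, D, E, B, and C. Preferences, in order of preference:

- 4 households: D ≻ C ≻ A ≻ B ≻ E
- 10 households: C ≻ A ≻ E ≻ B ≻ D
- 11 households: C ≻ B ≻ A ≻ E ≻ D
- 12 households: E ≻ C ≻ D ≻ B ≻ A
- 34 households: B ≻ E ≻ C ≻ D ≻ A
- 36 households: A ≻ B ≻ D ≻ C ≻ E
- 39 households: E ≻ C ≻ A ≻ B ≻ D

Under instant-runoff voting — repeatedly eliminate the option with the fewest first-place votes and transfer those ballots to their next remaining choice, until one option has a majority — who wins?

Round 1: A 36, D 4, E 51, B 34, C 21. Eliminate D.
Round 2: A 36, E 51, B 34, C 25. Eliminate C.
Round 3: A 50, E 51, B 45. Eliminate B.
Round 4: A 61, E 85. E has a majority.

E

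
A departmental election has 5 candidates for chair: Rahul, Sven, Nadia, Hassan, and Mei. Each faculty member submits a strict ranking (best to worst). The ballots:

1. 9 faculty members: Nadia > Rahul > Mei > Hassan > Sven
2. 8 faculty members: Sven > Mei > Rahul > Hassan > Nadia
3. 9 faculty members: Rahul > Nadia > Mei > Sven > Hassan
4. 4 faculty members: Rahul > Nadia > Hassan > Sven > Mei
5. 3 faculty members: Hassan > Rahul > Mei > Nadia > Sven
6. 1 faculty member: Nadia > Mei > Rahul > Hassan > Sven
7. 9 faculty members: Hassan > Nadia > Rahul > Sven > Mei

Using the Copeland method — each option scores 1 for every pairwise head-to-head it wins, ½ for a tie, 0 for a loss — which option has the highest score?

Rahul

Rahul: beats Sven, Nadia, Hassan, and Mei → score 4.
Sven: loses to Rahul, Nadia, Hassan, and Mei → score 0.
Nadia: beats Sven, Hassan, and Mei; loses to Rahul → score 3.
Hassan: beats Sven; loses to Rahul, Nadia, and Mei → score 1.
Mei: beats Sven and Hassan; loses to Rahul and Nadia → score 2.
Rahul has the best pairwise record.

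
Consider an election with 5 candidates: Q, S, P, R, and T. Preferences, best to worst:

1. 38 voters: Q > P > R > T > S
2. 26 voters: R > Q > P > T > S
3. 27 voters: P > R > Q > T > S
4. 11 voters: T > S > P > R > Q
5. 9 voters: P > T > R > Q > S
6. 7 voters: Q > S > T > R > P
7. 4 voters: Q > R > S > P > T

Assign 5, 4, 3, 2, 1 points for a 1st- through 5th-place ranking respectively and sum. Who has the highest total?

Q: 38·5 + 26·4 + 27·3 + 11·1 + 9·2 + 7·5 + 4·5 = 459
S: 38·1 + 26·1 + 27·1 + 11·4 + 9·1 + 7·4 + 4·3 = 184
P: 38·4 + 26·3 + 27·5 + 11·3 + 9·5 + 7·1 + 4·2 = 458
R: 38·3 + 26·5 + 27·4 + 11·2 + 9·3 + 7·2 + 4·4 = 431
T: 38·2 + 26·2 + 27·2 + 11·5 + 9·4 + 7·3 + 4·1 = 298
Q has the highest Borda score (459).

Q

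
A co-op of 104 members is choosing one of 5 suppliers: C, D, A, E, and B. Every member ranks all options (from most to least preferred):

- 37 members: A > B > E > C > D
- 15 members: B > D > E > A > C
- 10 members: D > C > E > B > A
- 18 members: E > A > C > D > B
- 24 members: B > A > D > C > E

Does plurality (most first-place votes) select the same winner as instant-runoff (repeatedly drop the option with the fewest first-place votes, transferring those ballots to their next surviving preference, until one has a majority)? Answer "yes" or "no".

Plurality — first-place votes: C 0, D 10, A 37, E 18, B 39. Winner: B.
Instant-runoff — R1 C 0, D 10, A 37, E 18, B 39 (C out); R2 D 10, A 37, E 18, B 39 (D out); R3 A 37, E 28, B 39 (E out); R4 A 55, B 49 (A winner). Winner: A.
The two methods disagree.

no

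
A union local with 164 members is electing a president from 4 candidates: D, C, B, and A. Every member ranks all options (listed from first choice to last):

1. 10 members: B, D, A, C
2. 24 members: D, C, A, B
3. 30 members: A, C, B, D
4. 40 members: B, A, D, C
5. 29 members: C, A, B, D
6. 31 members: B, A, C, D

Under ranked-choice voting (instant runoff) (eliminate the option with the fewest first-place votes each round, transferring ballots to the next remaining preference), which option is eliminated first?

Round 1: D 24, C 29, B 81, A 30. Eliminate D.

D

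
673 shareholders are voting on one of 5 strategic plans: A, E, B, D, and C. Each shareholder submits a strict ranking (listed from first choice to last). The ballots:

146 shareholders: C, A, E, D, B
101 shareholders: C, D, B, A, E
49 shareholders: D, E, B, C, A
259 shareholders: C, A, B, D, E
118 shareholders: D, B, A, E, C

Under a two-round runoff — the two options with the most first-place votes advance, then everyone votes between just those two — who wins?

C

Round 1 first-place votes: A 0, E 0, B 0, D 167, C 506.
C and D advance.
Runoff: C is preferred to D by 506 voters; D by 167.
C wins the runoff.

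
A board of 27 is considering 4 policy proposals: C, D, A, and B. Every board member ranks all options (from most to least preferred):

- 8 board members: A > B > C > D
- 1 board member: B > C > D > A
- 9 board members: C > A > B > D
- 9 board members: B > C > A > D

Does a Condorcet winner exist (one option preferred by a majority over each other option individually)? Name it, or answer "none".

Checking pairwise contests:
B beats C 18–9.
C beats D 27–0.
C beats A 19–8.
A beats B 17–10.
Every option loses at least one head-to-head, so there is no Condorcet winner.

none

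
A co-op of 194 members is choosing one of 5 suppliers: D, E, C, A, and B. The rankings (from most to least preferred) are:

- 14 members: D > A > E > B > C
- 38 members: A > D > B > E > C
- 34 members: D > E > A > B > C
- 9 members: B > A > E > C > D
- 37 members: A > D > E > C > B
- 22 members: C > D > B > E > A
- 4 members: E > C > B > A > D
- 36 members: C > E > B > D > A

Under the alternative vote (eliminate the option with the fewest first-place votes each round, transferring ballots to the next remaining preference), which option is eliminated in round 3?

D

Round 1: D 48, E 4, C 58, A 75, B 9. Eliminate E.
Round 2: D 48, C 62, A 75, B 9. Eliminate B.
Round 3: D 48, C 62, A 84. Eliminate D.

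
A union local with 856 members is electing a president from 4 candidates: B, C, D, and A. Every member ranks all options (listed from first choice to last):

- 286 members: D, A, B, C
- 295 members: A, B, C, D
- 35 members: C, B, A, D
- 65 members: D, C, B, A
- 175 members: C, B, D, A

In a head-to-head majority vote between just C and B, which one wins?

Voters preferring C to B: 275; preferring B to C: 581.
B wins the head-to-head.

B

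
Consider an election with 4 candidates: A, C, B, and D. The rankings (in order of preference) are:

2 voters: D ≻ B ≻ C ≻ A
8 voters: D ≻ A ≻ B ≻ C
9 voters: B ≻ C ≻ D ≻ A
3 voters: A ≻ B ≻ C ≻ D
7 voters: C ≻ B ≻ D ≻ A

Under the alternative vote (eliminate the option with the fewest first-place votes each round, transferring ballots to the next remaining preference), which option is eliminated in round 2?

C

Round 1: A 3, C 7, B 9, D 10. Eliminate A.
Round 2: C 7, B 12, D 10. Eliminate C.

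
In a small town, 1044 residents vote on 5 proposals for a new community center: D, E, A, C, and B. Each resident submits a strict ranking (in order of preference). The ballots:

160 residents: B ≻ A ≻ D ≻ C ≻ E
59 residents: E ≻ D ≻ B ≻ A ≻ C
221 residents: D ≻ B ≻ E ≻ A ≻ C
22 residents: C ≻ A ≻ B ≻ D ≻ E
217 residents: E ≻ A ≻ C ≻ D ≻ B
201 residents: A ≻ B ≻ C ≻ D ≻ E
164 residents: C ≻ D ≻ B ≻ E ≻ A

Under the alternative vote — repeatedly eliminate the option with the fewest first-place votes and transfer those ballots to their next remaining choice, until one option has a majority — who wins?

A

Round 1: D 221, E 276, A 201, C 186, B 160. Eliminate B.
Round 2: D 221, E 276, A 361, C 186. Eliminate C.
Round 3: D 385, E 276, A 383. Eliminate E.
Round 4: D 444, A 600. A has a majority.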